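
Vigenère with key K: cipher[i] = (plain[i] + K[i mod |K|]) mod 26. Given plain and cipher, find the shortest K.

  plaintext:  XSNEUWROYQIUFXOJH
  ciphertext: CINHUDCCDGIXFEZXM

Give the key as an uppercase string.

FQADAHLO

  i= 0: C-X =  5 → F
  i= 1: I-S = 16 → Q
  i= 2: N-N =  0 → A
  i= 3: H-E =  3 → D
  i= 4: U-U =  0 → A
  i= 5: D-W =  7 → H
  i= 6: C-R = 11 → L
  i= 7: C-O = 14 → O
  i= 8: D-Y =  5 → F
  i= 9: G-Q = 16 → Q
  i=10: I-I =  0 → A
  i=11: X-U =  3 → D
  i=12: F-F =  0 → A
  i=13: E-X =  7 → H
  i=14: Z-O = 11 → L
  i=15: X-J = 14 → O
  i=16: M-H =  5 → F
  shifts repeat with period 8: FQADAHLO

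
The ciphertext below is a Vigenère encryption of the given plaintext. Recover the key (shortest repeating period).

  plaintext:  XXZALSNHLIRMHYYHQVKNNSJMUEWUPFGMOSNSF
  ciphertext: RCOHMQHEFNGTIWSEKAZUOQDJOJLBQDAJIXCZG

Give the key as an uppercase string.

UFPHBYUX

  i= 0: R-X = 20 → U
  i= 1: C-X =  5 → F
  i= 2: O-Z = 15 → P
  i= 3: H-A =  7 → H
  i= 4: M-L =  1 → B
  i= 5: Q-S = 24 → Y
  i= 6: H-N = 20 → U
  i= 7: E-H = 23 → X
  i= 8: F-L = 20 → U
  i= 9: N-I =  5 → F
  i=10: G-R = 15 → P
  i=11: T-M =  7 → H
  i=12: I-H =  1 → B
  i=13: W-Y = 24 → Y
  i=14: S-Y = 20 → U
  i=15: E-H = 23 → X
  i=16: K-Q = 20 → U
  i=17: A-V =  5 → F
  i=18: Z-K = 15 → P
  i=19: U-N =  7 → H
  i=20: O-N =  1 → B
  i=21: Q-S = 24 → Y
  i=22: D-J = 20 → U
  i=23: J-M = 23 → X
  i=24: O-U = 20 → U
  i=25: J-E =  5 → F
  i=26: L-W = 15 → P
  i=27: B-U =  7 → H
  i=28: Q-P =  1 → B
  i=29: D-F = 24 → Y
  i=30: A-G = 20 → U
  i=31: J-M = 23 → X
  i=32: I-O = 20 → U
  i=33: X-S =  5 → F
  i=34: C-N = 15 → P
  i=35: Z-S =  7 → H
  i=36: G-F =  1 → B
  shifts repeat with period 8: UFPHBYUX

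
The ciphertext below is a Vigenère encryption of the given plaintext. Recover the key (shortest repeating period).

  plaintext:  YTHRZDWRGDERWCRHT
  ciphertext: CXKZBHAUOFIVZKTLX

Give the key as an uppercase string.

  i= 0: C-Y =  4 → E
  i= 1: X-T =  4 → E
  i= 2: K-H =  3 → D
  i= 3: Z-R =  8 → I
  i= 4: B-Z =  2 → C
  i= 5: H-D =  4 → E
  i= 6: A-W =  4 → E
  i= 7: U-R =  3 → D
  i= 8: O-G =  8 → I
  i= 9: F-D =  2 → C
  i=10: I-E =  4 → E
  i=11: V-R =  4 → E
  i=12: Z-W =  3 → D
  i=13: K-C =  8 → I
  i=14: T-R =  2 → C
  i=15: L-H =  4 → E
  i=16: X-T =  4 → E
  shifts repeat with period 5: EEDIC

EEDIC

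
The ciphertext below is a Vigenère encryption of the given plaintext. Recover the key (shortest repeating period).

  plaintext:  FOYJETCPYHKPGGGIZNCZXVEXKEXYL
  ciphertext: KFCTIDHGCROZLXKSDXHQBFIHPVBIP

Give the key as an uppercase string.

FREKEK

  i= 0: K-F =  5 → F
  i= 1: F-O = 17 → R
  i= 2: C-Y =  4 → E
  i= 3: T-J = 10 → K
  i= 4: I-E =  4 → E
  i= 5: D-T = 10 → K
  i= 6: H-C =  5 → F
  i= 7: G-P = 17 → R
  i= 8: C-Y =  4 → E
  i= 9: R-H = 10 → K
  i=10: O-K =  4 → E
  i=11: Z-P = 10 → K
  i=12: L-G =  5 → F
  i=13: X-G = 17 → R
  i=14: K-G =  4 → E
  i=15: S-I = 10 → K
  i=16: D-Z =  4 → E
  i=17: X-N = 10 → K
  i=18: H-C =  5 → F
  i=19: Q-Z = 17 → R
  i=20: B-X =  4 → E
  i=21: F-V = 10 → K
  i=22: I-E =  4 → E
  i=23: H-X = 10 → K
  i=24: P-K =  5 → F
  i=25: V-E = 17 → R
  i=26: B-X =  4 → E
  i=27: I-Y = 10 → K
  i=28: P-L =  4 → E
  shifts repeat with period 6: FREKEK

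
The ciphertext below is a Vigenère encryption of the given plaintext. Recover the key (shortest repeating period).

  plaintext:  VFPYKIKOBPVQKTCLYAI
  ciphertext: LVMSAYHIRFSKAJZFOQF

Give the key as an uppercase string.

  i= 0: L-V = 16 → Q
  i= 1: V-F = 16 → Q
  i= 2: M-P = 23 → X
  i= 3: S-Y = 20 → U
  i= 4: A-K = 16 → Q
  i= 5: Y-I = 16 → Q
  i= 6: H-K = 23 → X
  i= 7: I-O = 20 → U
  i= 8: R-B = 16 → Q
  i= 9: F-P = 16 → Q
  i=10: S-V = 23 → X
  i=11: K-Q = 20 → U
  i=12: A-K = 16 → Q
  i=13: J-T = 16 → Q
  i=14: Z-C = 23 → X
  i=15: F-L = 20 → U
  i=16: O-Y = 16 → Q
  i=17: Q-A = 16 → Q
  i=18: F-I = 23 → X
  shifts repeat with period 4: QQXU

QQXU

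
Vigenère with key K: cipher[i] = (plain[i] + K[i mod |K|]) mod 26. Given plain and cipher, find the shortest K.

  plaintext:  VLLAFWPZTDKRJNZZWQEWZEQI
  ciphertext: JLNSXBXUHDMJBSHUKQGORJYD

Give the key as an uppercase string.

  i= 0: J-V = 14 → O
  i= 1: L-L =  0 → A
  i= 2: N-L =  2 → C
  i= 3: S-A = 18 → S
  i= 4: X-F = 18 → S
  i= 5: B-W =  5 → F
  i= 6: X-P =  8 → I
  i= 7: U-Z = 21 → V
  i= 8: H-T = 14 → O
  i= 9: D-D =  0 → A
  i=10: M-K =  2 → C
  i=11: J-R = 18 → S
  i=12: B-J = 18 → S
  i=13: S-N =  5 → F
  i=14: H-Z =  8 → I
  i=15: U-Z = 21 → V
  i=16: K-W = 14 → O
  i=17: Q-Q =  0 → A
  i=18: G-E =  2 → C
  i=19: O-W = 18 → S
  i=20: R-Z = 18 → S
  i=21: J-E =  5 → F
  i=22: Y-Q =  8 → I
  i=23: D-I = 21 → V
  shifts repeat with period 8: OACSSFIV

OACSSFIV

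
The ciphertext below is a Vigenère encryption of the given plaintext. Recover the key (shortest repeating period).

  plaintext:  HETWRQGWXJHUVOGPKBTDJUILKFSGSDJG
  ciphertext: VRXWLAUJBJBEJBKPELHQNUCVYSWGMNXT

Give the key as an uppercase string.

ONEAUK

  i= 0: V-H = 14 → O
  i= 1: R-E = 13 → N
  i= 2: X-T =  4 → E
  i= 3: W-W =  0 → A
  i= 4: L-R = 20 → U
  i= 5: A-Q = 10 → K
  i= 6: U-G = 14 → O
  i= 7: J-W = 13 → N
  i= 8: B-X =  4 → E
  i= 9: J-J =  0 → A
  i=10: B-H = 20 → U
  i=11: E-U = 10 → K
  i=12: J-V = 14 → O
  i=13: B-O = 13 → N
  i=14: K-G =  4 → E
  i=15: P-P =  0 → A
  i=16: E-K = 20 → U
  i=17: L-B = 10 → K
  i=18: H-T = 14 → O
  i=19: Q-D = 13 → N
  i=20: N-J =  4 → E
  i=21: U-U =  0 → A
  i=22: C-I = 20 → U
  i=23: V-L = 10 → K
  i=24: Y-K = 14 → O
  i=25: S-F = 13 → N
  i=26: W-S =  4 → E
  i=27: G-G =  0 → A
  i=28: M-S = 20 → U
  i=29: N-D = 10 → K
  i=30: X-J = 14 → O
  i=31: T-G = 13 → N
  shifts repeat with period 6: ONEAUK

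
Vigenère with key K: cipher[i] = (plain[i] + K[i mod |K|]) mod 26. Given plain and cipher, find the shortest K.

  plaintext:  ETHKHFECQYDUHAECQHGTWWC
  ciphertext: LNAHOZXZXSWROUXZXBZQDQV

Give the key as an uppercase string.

  i= 0: L-E =  7 → H
  i= 1: N-T = 20 → U
  i= 2: A-H = 19 → T
  i= 3: H-K = 23 → X
  i= 4: O-H =  7 → H
  i= 5: Z-F = 20 → U
  i= 6: X-E = 19 → T
  i= 7: Z-C = 23 → X
  i= 8: X-Q =  7 → H
  i= 9: S-Y = 20 → U
  i=10: W-D = 19 → T
  i=11: R-U = 23 → X
  i=12: O-H =  7 → H
  i=13: U-A = 20 → U
  i=14: X-E = 19 → T
  i=15: Z-C = 23 → X
  i=16: X-Q =  7 → H
  i=17: B-H = 20 → U
  i=18: Z-G = 19 → T
  i=19: Q-T = 23 → X
  i=20: D-W =  7 → H
  i=21: Q-W = 20 → U
  i=22: V-C = 19 → T
  shifts repeat with period 4: HUTX

HUTX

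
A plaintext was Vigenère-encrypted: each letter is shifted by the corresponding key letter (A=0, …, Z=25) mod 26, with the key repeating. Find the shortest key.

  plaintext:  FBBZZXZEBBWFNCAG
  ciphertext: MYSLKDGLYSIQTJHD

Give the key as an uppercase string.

  i= 0: M-F =  7 → H
  i= 1: Y-B = 23 → X
  i= 2: S-B = 17 → R
  i= 3: L-Z = 12 → M
  i= 4: K-Z = 11 → L
  i= 5: D-X =  6 → G
  i= 6: G-Z =  7 → H
  i= 7: L-E =  7 → H
  i= 8: Y-B = 23 → X
  i= 9: S-B = 17 → R
  i=10: I-W = 12 → M
  i=11: Q-F = 11 → L
  i=12: T-N =  6 → G
  i=13: J-C =  7 → H
  i=14: H-A =  7 → H
  i=15: D-G = 23 → X
  shifts repeat with period 7: HXRMLGH

HXRMLGH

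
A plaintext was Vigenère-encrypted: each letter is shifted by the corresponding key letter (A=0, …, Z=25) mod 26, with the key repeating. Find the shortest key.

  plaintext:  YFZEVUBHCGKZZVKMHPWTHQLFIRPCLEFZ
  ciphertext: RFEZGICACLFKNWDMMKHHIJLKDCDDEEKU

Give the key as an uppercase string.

TAFVLOB

  i= 0: R-Y = 19 → T
  i= 1: F-F =  0 → A
  i= 2: E-Z =  5 → F
  i= 3: Z-E = 21 → V
  i= 4: G-V = 11 → L
  i= 5: I-U = 14 → O
  i= 6: C-B =  1 → B
  i= 7: A-H = 19 → T
  i= 8: C-C =  0 → A
  i= 9: L-G =  5 → F
  i=10: F-K = 21 → V
  i=11: K-Z = 11 → L
  i=12: N-Z = 14 → O
  i=13: W-V =  1 → B
  i=14: D-K = 19 → T
  i=15: M-M =  0 → A
  i=16: M-H =  5 → F
  i=17: K-P = 21 → V
  i=18: H-W = 11 → L
  i=19: H-T = 14 → O
  i=20: I-H =  1 → B
  i=21: J-Q = 19 → T
  i=22: L-L =  0 → A
  i=23: K-F =  5 → F
  i=24: D-I = 21 → V
  i=25: C-R = 11 → L
  i=26: D-P = 14 → O
  i=27: D-C =  1 → B
  i=28: E-L = 19 → T
  i=29: E-E =  0 → A
  i=30: K-F =  5 → F
  i=31: U-Z = 21 → V
  shifts repeat with period 7: TAFVLOB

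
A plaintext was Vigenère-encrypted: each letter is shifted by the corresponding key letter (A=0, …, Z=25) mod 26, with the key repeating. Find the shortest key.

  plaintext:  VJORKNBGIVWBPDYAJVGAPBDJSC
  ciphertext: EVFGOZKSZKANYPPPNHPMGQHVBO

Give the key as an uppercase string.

  i= 0: E-V =  9 → J
  i= 1: V-J = 12 → M
  i= 2: F-O = 17 → R
  i= 3: G-R = 15 → P
  i= 4: O-K =  4 → E
  i= 5: Z-N = 12 → M
  i= 6: K-B =  9 → J
  i= 7: S-G = 12 → M
  i= 8: Z-I = 17 → R
  i= 9: K-V = 15 → P
  i=10: A-W =  4 → E
  i=11: N-B = 12 → M
  i=12: Y-P =  9 → J
  i=13: P-D = 12 → M
  i=14: P-Y = 17 → R
  i=15: P-A = 15 → P
  i=16: N-J =  4 → E
  i=17: H-V = 12 → M
  i=18: P-G =  9 → J
  i=19: M-A = 12 → M
  i=20: G-P = 17 → R
  i=21: Q-B = 15 → P
  i=22: H-D =  4 → E
  i=23: V-J = 12 → M
  i=24: B-S =  9 → J
  i=25: O-C = 12 → M
  shifts repeat with period 6: JMRPEM

JMRPEM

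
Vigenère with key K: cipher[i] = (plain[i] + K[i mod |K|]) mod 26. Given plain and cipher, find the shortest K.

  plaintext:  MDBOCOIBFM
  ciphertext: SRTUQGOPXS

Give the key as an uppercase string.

  i= 0: S-M =  6 → G
  i= 1: R-D = 14 → O
  i= 2: T-B = 18 → S
  i= 3: U-O =  6 → G
  i= 4: Q-C = 14 → O
  i= 5: G-O = 18 → S
  i= 6: O-I =  6 → G
  i= 7: P-B = 14 → O
  i= 8: X-F = 18 → S
  i= 9: S-M =  6 → G
  shifts repeat with period 3: GOS

GOS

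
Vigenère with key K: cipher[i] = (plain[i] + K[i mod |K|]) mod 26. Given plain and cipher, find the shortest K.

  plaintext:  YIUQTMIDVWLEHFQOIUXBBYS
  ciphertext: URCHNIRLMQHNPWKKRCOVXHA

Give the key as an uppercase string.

  i= 0: U-Y = 22 → W
  i= 1: R-I =  9 → J
  i= 2: C-U =  8 → I
  i= 3: H-Q = 17 → R
  i= 4: N-T = 20 → U
  i= 5: I-M = 22 → W
  i= 6: R-I =  9 → J
  i= 7: L-D =  8 → I
  i= 8: M-V = 17 → R
  i= 9: Q-W = 20 → U
  i=10: H-L = 22 → W
  i=11: N-E =  9 → J
  i=12: P-H =  8 → I
  i=13: W-F = 17 → R
  i=14: K-Q = 20 → U
  i=15: K-O = 22 → W
  i=16: R-I =  9 → J
  i=17: C-U =  8 → I
  i=18: O-X = 17 → R
  i=19: V-B = 20 → U
  i=20: X-B = 22 → W
  i=21: H-Y =  9 → J
  i=22: A-S =  8 → I
  shifts repeat with period 5: WJIRU

WJIRU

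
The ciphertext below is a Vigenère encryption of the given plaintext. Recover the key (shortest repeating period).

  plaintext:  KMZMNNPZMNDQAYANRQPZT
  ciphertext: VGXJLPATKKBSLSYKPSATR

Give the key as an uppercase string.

  i= 0: V-K = 11 → L
  i= 1: G-M = 20 → U
  i= 2: X-Z = 24 → Y
  i= 3: J-M = 23 → X
  i= 4: L-N = 24 → Y
  i= 5: P-N =  2 → C
  i= 6: A-P = 11 → L
  i= 7: T-Z = 20 → U
  i= 8: K-M = 24 → Y
  i= 9: K-N = 23 → X
  i=10: B-D = 24 → Y
  i=11: S-Q =  2 → C
  i=12: L-A = 11 → L
  i=13: S-Y = 20 → U
  i=14: Y-A = 24 → Y
  i=15: K-N = 23 → X
  i=16: P-R = 24 → Y
  i=17: S-Q =  2 → C
  i=18: A-P = 11 → L
  i=19: T-Z = 20 → U
  i=20: R-T = 24 → Y
  shifts repeat with period 6: LUYXYC

LUYXYC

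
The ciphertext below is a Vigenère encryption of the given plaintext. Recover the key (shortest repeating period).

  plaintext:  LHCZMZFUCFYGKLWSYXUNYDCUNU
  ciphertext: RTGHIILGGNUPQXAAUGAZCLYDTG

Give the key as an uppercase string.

GMEIWJ

  i= 0: R-L =  6 → G
  i= 1: T-H = 12 → M
  i= 2: G-C =  4 → E
  i= 3: H-Z =  8 → I
  i= 4: I-M = 22 → W
  i= 5: I-Z =  9 → J
  i= 6: L-F =  6 → G
  i= 7: G-U = 12 → M
  i= 8: G-C =  4 → E
  i= 9: N-F =  8 → I
  i=10: U-Y = 22 → W
  i=11: P-G =  9 → J
  i=12: Q-K =  6 → G
  i=13: X-L = 12 → M
  i=14: A-W =  4 → E
  i=15: A-S =  8 → I
  i=16: U-Y = 22 → W
  i=17: G-X =  9 → J
  i=18: A-U =  6 → G
  i=19: Z-N = 12 → M
  i=20: C-Y =  4 → E
  i=21: L-D =  8 → I
  i=22: Y-C = 22 → W
  i=23: D-U =  9 → J
  i=24: T-N =  6 → G
  i=25: G-U = 12 → M
  shifts repeat with period 6: GMEIWJ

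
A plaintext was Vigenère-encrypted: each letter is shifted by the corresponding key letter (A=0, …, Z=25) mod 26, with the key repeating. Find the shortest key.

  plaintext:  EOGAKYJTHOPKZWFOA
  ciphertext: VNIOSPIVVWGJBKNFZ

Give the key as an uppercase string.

  i= 0: V-E = 17 → R
  i= 1: N-O = 25 → Z
  i= 2: I-G =  2 → C
  i= 3: O-A = 14 → O
  i= 4: S-K =  8 → I
  i= 5: P-Y = 17 → R
  i= 6: I-J = 25 → Z
  i= 7: V-T =  2 → C
  i= 8: V-H = 14 → O
  i= 9: W-O =  8 → I
  i=10: G-P = 17 → R
  i=11: J-K = 25 → Z
  i=12: B-Z =  2 → C
  i=13: K-W = 14 → O
  i=14: N-F =  8 → I
  i=15: F-O = 17 → R
  i=16: Z-A = 25 → Z
  shifts repeat with period 5: RZCOI

RZCOI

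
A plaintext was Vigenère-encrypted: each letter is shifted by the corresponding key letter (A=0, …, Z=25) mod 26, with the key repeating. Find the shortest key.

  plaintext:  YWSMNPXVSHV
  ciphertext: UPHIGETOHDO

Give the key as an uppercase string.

  i= 0: U-Y = 22 → W
  i= 1: P-W = 19 → T
  i= 2: H-S = 15 → P
  i= 3: I-M = 22 → W
  i= 4: G-N = 19 → T
  i= 5: E-P = 15 → P
  i= 6: T-X = 22 → W
  i= 7: O-V = 19 → T
  i= 8: H-S = 15 → P
  i= 9: D-H = 22 → W
  i=10: O-V = 19 → T
  shifts repeat with period 3: WTP

WTP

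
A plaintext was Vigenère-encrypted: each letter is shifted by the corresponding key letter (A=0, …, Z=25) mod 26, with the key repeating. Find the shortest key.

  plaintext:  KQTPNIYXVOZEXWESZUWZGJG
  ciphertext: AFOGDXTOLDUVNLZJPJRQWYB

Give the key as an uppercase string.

  i= 0: A-K = 16 → Q
  i= 1: F-Q = 15 → P
  i= 2: O-T = 21 → V
  i= 3: G-P = 17 → R
  i= 4: D-N = 16 → Q
  i= 5: X-I = 15 → P
  i= 6: T-Y = 21 → V
  i= 7: O-X = 17 → R
  i= 8: L-V = 16 → Q
  i= 9: D-O = 15 → P
  i=10: U-Z = 21 → V
  i=11: V-E = 17 → R
  i=12: N-X = 16 → Q
  i=13: L-W = 15 → P
  i=14: Z-E = 21 → V
  i=15: J-S = 17 → R
  i=16: P-Z = 16 → Q
  i=17: J-U = 15 → P
  i=18: R-W = 21 → V
  i=19: Q-Z = 17 → R
  i=20: W-G = 16 → Q
  i=21: Y-J = 15 → P
  i=22: B-G = 21 → V
  shifts repeat with period 4: QPVR

QPVR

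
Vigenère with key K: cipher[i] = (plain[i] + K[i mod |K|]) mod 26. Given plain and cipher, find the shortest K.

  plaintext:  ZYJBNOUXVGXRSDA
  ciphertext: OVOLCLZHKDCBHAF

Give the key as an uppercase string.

  i= 0: O-Z = 15 → P
  i= 1: V-Y = 23 → X
  i= 2: O-J =  5 → F
  i= 3: L-B = 10 → K
  i= 4: C-N = 15 → P
  i= 5: L-O = 23 → X
  i= 6: Z-U =  5 → F
  i= 7: H-X = 10 → K
  i= 8: K-V = 15 → P
  i= 9: D-G = 23 → X
  i=10: C-X =  5 → F
  i=11: B-R = 10 → K
  i=12: H-S = 15 → P
  i=13: A-D = 23 → X
  i=14: F-A =  5 → F
  shifts repeat with period 4: PXFK

PXFK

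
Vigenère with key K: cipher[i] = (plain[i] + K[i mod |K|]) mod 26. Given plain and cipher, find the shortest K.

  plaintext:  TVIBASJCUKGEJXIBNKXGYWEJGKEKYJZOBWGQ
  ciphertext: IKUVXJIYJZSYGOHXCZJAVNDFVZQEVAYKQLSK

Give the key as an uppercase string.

  i= 0: I-T = 15 → P
  i= 1: K-V = 15 → P
  i= 2: U-I = 12 → M
  i= 3: V-B = 20 → U
  i= 4: X-A = 23 → X
  i= 5: J-S = 17 → R
  i= 6: I-J = 25 → Z
  i= 7: Y-C = 22 → W
  i= 8: J-U = 15 → P
  i= 9: Z-K = 15 → P
  i=10: S-G = 12 → M
  i=11: Y-E = 20 → U
  i=12: G-J = 23 → X
  i=13: O-X = 17 → R
  i=14: H-I = 25 → Z
  i=15: X-B = 22 → W
  i=16: C-N = 15 → P
  i=17: Z-K = 15 → P
  i=18: J-X = 12 → M
  i=19: A-G = 20 → U
  i=20: V-Y = 23 → X
  i=21: N-W = 17 → R
  i=22: D-E = 25 → Z
  i=23: F-J = 22 → W
  i=24: V-G = 15 → P
  i=25: Z-K = 15 → P
  i=26: Q-E = 12 → M
  i=27: E-K = 20 → U
  i=28: V-Y = 23 → X
  i=29: A-J = 17 → R
  i=30: Y-Z = 25 → Z
  i=31: K-O = 22 → W
  i=32: Q-B = 15 → P
  i=33: L-W = 15 → P
  i=34: S-G = 12 → M
  i=35: K-Q = 20 → U
  shifts repeat with period 8: PPMUXRZW

PPMUXRZW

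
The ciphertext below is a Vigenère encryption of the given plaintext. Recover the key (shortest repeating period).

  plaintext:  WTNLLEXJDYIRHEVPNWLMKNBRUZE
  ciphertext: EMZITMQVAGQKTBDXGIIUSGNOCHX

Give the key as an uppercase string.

  i= 0: E-W =  8 → I
  i= 1: M-T = 19 → T
  i= 2: Z-N = 12 → M
  i= 3: I-L = 23 → X
  i= 4: T-L =  8 → I
  i= 5: M-E =  8 → I
  i= 6: Q-X = 19 → T
  i= 7: V-J = 12 → M
  i= 8: A-D = 23 → X
  i= 9: G-Y =  8 → I
  i=10: Q-I =  8 → I
  i=11: K-R = 19 → T
  i=12: T-H = 12 → M
  i=13: B-E = 23 → X
  i=14: D-V =  8 → I
  i=15: X-P =  8 → I
  i=16: G-N = 19 → T
  i=17: I-W = 12 → M
  i=18: I-L = 23 → X
  i=19: U-M =  8 → I
  i=20: S-K =  8 → I
  i=21: G-N = 19 → T
  i=22: N-B = 12 → M
  i=23: O-R = 23 → X
  i=24: C-U =  8 → I
  i=25: H-Z =  8 → I
  i=26: X-E = 19 → T
  shifts repeat with period 5: ITMXI

ITMXI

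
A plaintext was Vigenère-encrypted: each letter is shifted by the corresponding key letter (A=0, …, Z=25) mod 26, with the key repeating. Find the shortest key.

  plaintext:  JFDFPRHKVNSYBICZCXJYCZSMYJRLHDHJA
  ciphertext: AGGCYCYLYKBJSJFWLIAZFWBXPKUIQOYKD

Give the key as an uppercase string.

RBDXJL

  i= 0: A-J = 17 → R
  i= 1: G-F =  1 → B
  i= 2: G-D =  3 → D
  i= 3: C-F = 23 → X
  i= 4: Y-P =  9 → J
  i= 5: C-R = 11 → L
  i= 6: Y-H = 17 → R
  i= 7: L-K =  1 → B
  i= 8: Y-V =  3 → D
  i= 9: K-N = 23 → X
  i=10: B-S =  9 → J
  i=11: J-Y = 11 → L
  i=12: S-B = 17 → R
  i=13: J-I =  1 → B
  i=14: F-C =  3 → D
  i=15: W-Z = 23 → X
  i=16: L-C =  9 → J
  i=17: I-X = 11 → L
  i=18: A-J = 17 → R
  i=19: Z-Y =  1 → B
  i=20: F-C =  3 → D
  i=21: W-Z = 23 → X
  i=22: B-S =  9 → J
  i=23: X-M = 11 → L
  i=24: P-Y = 17 → R
  i=25: K-J =  1 → B
  i=26: U-R =  3 → D
  i=27: I-L = 23 → X
  i=28: Q-H =  9 → J
  i=29: O-D = 11 → L
  i=30: Y-H = 17 → R
  i=31: K-J =  1 → B
  i=32: D-A =  3 → D
  shifts repeat with period 6: RBDXJL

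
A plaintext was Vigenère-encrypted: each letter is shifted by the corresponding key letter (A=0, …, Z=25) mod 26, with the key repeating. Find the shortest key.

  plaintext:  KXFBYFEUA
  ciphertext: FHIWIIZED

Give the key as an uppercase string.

  i= 0: F-K = 21 → V
  i= 1: H-X = 10 → K
  i= 2: I-F =  3 → D
  i= 3: W-B = 21 → V
  i= 4: I-Y = 10 → K
  i= 5: I-F =  3 → D
  i= 6: Z-E = 21 → V
  i= 7: E-U = 10 → K
  i= 8: D-A =  3 → D
  shifts repeat with period 3: VKD

VKD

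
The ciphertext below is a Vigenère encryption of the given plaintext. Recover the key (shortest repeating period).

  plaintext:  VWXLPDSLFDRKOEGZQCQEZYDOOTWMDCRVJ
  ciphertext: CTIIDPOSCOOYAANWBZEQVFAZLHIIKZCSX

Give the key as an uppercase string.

  i= 0: C-V =  7 → H
  i= 1: T-W = 23 → X
  i= 2: I-X = 11 → L
  i= 3: I-L = 23 → X
  i= 4: D-P = 14 → O
  i= 5: P-D = 12 → M
  i= 6: O-S = 22 → W
  i= 7: S-L =  7 → H
  i= 8: C-F = 23 → X
  i= 9: O-D = 11 → L
  i=10: O-R = 23 → X
  i=11: Y-K = 14 → O
  i=12: A-O = 12 → M
  i=13: A-E = 22 → W
  i=14: N-G =  7 → H
  i=15: W-Z = 23 → X
  i=16: B-Q = 11 → L
  i=17: Z-C = 23 → X
  i=18: E-Q = 14 → O
  i=19: Q-E = 12 → M
  i=20: V-Z = 22 → W
  i=21: F-Y =  7 → H
  i=22: A-D = 23 → X
  i=23: Z-O = 11 → L
  i=24: L-O = 23 → X
  i=25: H-T = 14 → O
  i=26: I-W = 12 → M
  i=27: I-M = 22 → W
  i=28: K-D =  7 → H
  i=29: Z-C = 23 → X
  i=30: C-R = 11 → L
  i=31: S-V = 23 → X
  i=32: X-J = 14 → O
  shifts repeat with period 7: HXLXOMW

HXLXOMW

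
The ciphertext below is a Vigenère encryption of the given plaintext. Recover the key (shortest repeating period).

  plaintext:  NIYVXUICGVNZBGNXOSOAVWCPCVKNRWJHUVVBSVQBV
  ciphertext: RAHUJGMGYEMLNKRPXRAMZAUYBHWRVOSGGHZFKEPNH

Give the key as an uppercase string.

ESJZMME

  i= 0: R-N =  4 → E
  i= 1: A-I = 18 → S
  i= 2: H-Y =  9 → J
  i= 3: U-V = 25 → Z
  i= 4: J-X = 12 → M
  i= 5: G-U = 12 → M
  i= 6: M-I =  4 → E
  i= 7: G-C =  4 → E
  i= 8: Y-G = 18 → S
  i= 9: E-V =  9 → J
  i=10: M-N = 25 → Z
  i=11: L-Z = 12 → M
  i=12: N-B = 12 → M
  i=13: K-G =  4 → E
  i=14: R-N =  4 → E
  i=15: P-X = 18 → S
  i=16: X-O =  9 → J
  i=17: R-S = 25 → Z
  i=18: A-O = 12 → M
  i=19: M-A = 12 → M
  i=20: Z-V =  4 → E
  i=21: A-W =  4 → E
  i=22: U-C = 18 → S
  i=23: Y-P =  9 → J
  i=24: B-C = 25 → Z
  i=25: H-V = 12 → M
  i=26: W-K = 12 → M
  i=27: R-N =  4 → E
  i=28: V-R =  4 → E
  i=29: O-W = 18 → S
  i=30: S-J =  9 → J
  i=31: G-H = 25 → Z
  i=32: G-U = 12 → M
  i=33: H-V = 12 → M
  i=34: Z-V =  4 → E
  i=35: F-B =  4 → E
  i=36: K-S = 18 → S
  i=37: E-V =  9 → J
  i=38: P-Q = 25 → Z
  i=39: N-B = 12 → M
  i=40: H-V = 12 → M
  shifts repeat with period 7: ESJZMME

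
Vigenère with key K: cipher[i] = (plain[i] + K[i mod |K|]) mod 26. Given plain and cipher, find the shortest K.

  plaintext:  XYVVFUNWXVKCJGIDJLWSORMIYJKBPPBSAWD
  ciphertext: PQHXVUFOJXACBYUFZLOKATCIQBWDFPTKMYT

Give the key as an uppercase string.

  i= 0: P-X = 18 → S
  i= 1: Q-Y = 18 → S
  i= 2: H-V = 12 → M
  i= 3: X-V =  2 → C
  i= 4: V-F = 16 → Q
  i= 5: U-U =  0 → A
  i= 6: F-N = 18 → S
  i= 7: O-W = 18 → S
  i= 8: J-X = 12 → M
  i= 9: X-V =  2 → C
  i=10: A-K = 16 → Q
  i=11: C-C =  0 → A
  i=12: B-J = 18 → S
  i=13: Y-G = 18 → S
  i=14: U-I = 12 → M
  i=15: F-D =  2 → C
  i=16: Z-J = 16 → Q
  i=17: L-L =  0 → A
  i=18: O-W = 18 → S
  i=19: K-S = 18 → S
  i=20: A-O = 12 → M
  i=21: T-R =  2 → C
  i=22: C-M = 16 → Q
  i=23: I-I =  0 → A
  i=24: Q-Y = 18 → S
  i=25: B-J = 18 → S
  i=26: W-K = 12 → M
  i=27: D-B =  2 → C
  i=28: F-P = 16 → Q
  i=29: P-P =  0 → A
  i=30: T-B = 18 → S
  i=31: K-S = 18 → S
  i=32: M-A = 12 → M
  i=33: Y-W =  2 → C
  i=34: T-D = 16 → Q
  shifts repeat with period 6: SSMCQA

SSMCQA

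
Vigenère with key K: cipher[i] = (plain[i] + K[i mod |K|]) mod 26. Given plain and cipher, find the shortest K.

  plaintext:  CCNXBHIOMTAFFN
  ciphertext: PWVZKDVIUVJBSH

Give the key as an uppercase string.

NUICJW

  i= 0: P-C = 13 → N
  i= 1: W-C = 20 → U
  i= 2: V-N =  8 → I
  i= 3: Z-X =  2 → C
  i= 4: K-B =  9 → J
  i= 5: D-H = 22 → W
  i= 6: V-I = 13 → N
  i= 7: I-O = 20 → U
  i= 8: U-M =  8 → I
  i= 9: V-T =  2 → C
  i=10: J-A =  9 → J
  i=11: B-F = 22 → W
  i=12: S-F = 13 → N
  i=13: H-N = 20 → U
  shifts repeat with period 6: NUICJW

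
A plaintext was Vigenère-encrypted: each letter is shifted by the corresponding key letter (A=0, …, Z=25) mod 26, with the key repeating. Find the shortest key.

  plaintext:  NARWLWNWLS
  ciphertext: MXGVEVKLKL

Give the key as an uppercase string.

ZXPZT

  i= 0: M-N = 25 → Z
  i= 1: X-A = 23 → X
  i= 2: G-R = 15 → P
  i= 3: V-W = 25 → Z
  i= 4: E-L = 19 → T
  i= 5: V-W = 25 → Z
  i= 6: K-N = 23 → X
  i= 7: L-W = 15 → P
  i= 8: K-L = 25 → Z
  i= 9: L-S = 19 → T
  shifts repeat with period 5: ZXPZT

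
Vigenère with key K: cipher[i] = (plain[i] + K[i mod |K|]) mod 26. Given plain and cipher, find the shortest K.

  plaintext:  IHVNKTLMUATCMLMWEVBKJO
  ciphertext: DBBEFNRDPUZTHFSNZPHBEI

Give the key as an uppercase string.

  i= 0: D-I = 21 → V
  i= 1: B-H = 20 → U
  i= 2: B-V =  6 → G
  i= 3: E-N = 17 → R
  i= 4: F-K = 21 → V
  i= 5: N-T = 20 → U
  i= 6: R-L =  6 → G
  i= 7: D-M = 17 → R
  i= 8: P-U = 21 → V
  i= 9: U-A = 20 → U
  i=10: Z-T =  6 → G
  i=11: T-C = 17 → R
  i=12: H-M = 21 → V
  i=13: F-L = 20 → U
  i=14: S-M =  6 → G
  i=15: N-W = 17 → R
  i=16: Z-E = 21 → V
  i=17: P-V = 20 → U
  i=18: H-B =  6 → G
  i=19: B-K = 17 → R
  i=20: E-J = 21 → V
  i=21: I-O = 20 → U
  shifts repeat with period 4: VUGR

VUGR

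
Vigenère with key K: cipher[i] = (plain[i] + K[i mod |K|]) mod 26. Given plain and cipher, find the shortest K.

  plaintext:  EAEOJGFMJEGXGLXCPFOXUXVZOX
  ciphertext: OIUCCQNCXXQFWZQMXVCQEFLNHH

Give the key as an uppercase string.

KIQOT

  i= 0: O-E = 10 → K
  i= 1: I-A =  8 → I
  i= 2: U-E = 16 → Q
  i= 3: C-O = 14 → O
  i= 4: C-J = 19 → T
  i= 5: Q-G = 10 → K
  i= 6: N-F =  8 → I
  i= 7: C-M = 16 → Q
  i= 8: X-J = 14 → O
  i= 9: X-E = 19 → T
  i=10: Q-G = 10 → K
  i=11: F-X =  8 → I
  i=12: W-G = 16 → Q
  i=13: Z-L = 14 → O
  i=14: Q-X = 19 → T
  i=15: M-C = 10 → K
  i=16: X-P =  8 → I
  i=17: V-F = 16 → Q
  i=18: C-O = 14 → O
  i=19: Q-X = 19 → T
  i=20: E-U = 10 → K
  i=21: F-X =  8 → I
  i=22: L-V = 16 → Q
  i=23: N-Z = 14 → O
  i=24: H-O = 19 → T
  i=25: H-X = 10 → K
  shifts repeat with period 5: KIQOT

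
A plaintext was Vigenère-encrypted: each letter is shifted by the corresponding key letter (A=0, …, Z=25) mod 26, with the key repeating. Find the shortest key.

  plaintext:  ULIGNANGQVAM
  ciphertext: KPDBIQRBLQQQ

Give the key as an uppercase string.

  i= 0: K-U = 16 → Q
  i= 1: P-L =  4 → E
  i= 2: D-I = 21 → V
  i= 3: B-G = 21 → V
  i= 4: I-N = 21 → V
  i= 5: Q-A = 16 → Q
  i= 6: R-N =  4 → E
  i= 7: B-G = 21 → V
  i= 8: L-Q = 21 → V
  i= 9: Q-V = 21 → V
  i=10: Q-A = 16 → Q
  i=11: Q-M =  4 → E
  shifts repeat with period 5: QEVVV

QEVVV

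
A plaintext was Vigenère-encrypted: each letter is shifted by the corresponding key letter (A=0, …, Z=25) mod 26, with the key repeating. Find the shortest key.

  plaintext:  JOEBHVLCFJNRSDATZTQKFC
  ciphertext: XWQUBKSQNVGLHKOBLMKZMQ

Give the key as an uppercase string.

  i= 0: X-J = 14 → O
  i= 1: W-O =  8 → I
  i= 2: Q-E = 12 → M
  i= 3: U-B = 19 → T
  i= 4: B-H = 20 → U
  i= 5: K-V = 15 → P
  i= 6: S-L =  7 → H
  i= 7: Q-C = 14 → O
  i= 8: N-F =  8 → I
  i= 9: V-J = 12 → M
  i=10: G-N = 19 → T
  i=11: L-R = 20 → U
  i=12: H-S = 15 → P
  i=13: K-D =  7 → H
  i=14: O-A = 14 → O
  i=15: B-T =  8 → I
  i=16: L-Z = 12 → M
  i=17: M-T = 19 → T
  i=18: K-Q = 20 → U
  i=19: Z-K = 15 → P
  i=20: M-F =  7 → H
  i=21: Q-C = 14 → O
  shifts repeat with period 7: OIMTUPH

OIMTUPH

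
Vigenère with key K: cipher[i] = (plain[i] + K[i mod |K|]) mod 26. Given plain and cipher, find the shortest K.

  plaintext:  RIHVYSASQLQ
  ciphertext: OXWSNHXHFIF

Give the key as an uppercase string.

XPP

  i= 0: O-R = 23 → X
  i= 1: X-I = 15 → P
  i= 2: W-H = 15 → P
  i= 3: S-V = 23 → X
  i= 4: N-Y = 15 → P
  i= 5: H-S = 15 → P
  i= 6: X-A = 23 → X
  i= 7: H-S = 15 → P
  i= 8: F-Q = 15 → P
  i= 9: I-L = 23 → X
  i=10: F-Q = 15 → P
  shifts repeat with period 3: XPP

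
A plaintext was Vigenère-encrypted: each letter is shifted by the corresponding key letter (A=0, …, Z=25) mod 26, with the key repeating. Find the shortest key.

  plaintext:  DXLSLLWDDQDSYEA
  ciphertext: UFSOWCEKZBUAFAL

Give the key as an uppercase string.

  i= 0: U-D = 17 → R
  i= 1: F-X =  8 → I
  i= 2: S-L =  7 → H
  i= 3: O-S = 22 → W
  i= 4: W-L = 11 → L
  i= 5: C-L = 17 → R
  i= 6: E-W =  8 → I
  i= 7: K-D =  7 → H
  i= 8: Z-D = 22 → W
  i= 9: B-Q = 11 → L
  i=10: U-D = 17 → R
  i=11: A-S =  8 → I
  i=12: F-Y =  7 → H
  i=13: A-E = 22 → W
  i=14: L-A = 11 → L
  shifts repeat with period 5: RIHWL

RIHWL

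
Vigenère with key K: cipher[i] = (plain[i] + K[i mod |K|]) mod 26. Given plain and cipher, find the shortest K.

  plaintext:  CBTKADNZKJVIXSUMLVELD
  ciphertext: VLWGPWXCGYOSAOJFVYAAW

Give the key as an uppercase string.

  i= 0: V-C = 19 → T
  i= 1: L-B = 10 → K
  i= 2: W-T =  3 → D
  i= 3: G-K = 22 → W
  i= 4: P-A = 15 → P
  i= 5: W-D = 19 → T
  i= 6: X-N = 10 → K
  i= 7: C-Z =  3 → D
  i= 8: G-K = 22 → W
  i= 9: Y-J = 15 → P
  i=10: O-V = 19 → T
  i=11: S-I = 10 → K
  i=12: A-X =  3 → D
  i=13: O-S = 22 → W
  i=14: J-U = 15 → P
  i=15: F-M = 19 → T
  i=16: V-L = 10 → K
  i=17: Y-V =  3 → D
  i=18: A-E = 22 → W
  i=19: A-L = 15 → P
  i=20: W-D = 19 → T
  shifts repeat with period 5: TKDWP

TKDWP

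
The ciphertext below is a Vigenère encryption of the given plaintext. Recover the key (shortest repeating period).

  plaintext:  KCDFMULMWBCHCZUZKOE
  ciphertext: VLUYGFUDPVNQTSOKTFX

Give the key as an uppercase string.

  i= 0: V-K = 11 → L
  i= 1: L-C =  9 → J
  i= 2: U-D = 17 → R
  i= 3: Y-F = 19 → T
  i= 4: G-M = 20 → U
  i= 5: F-U = 11 → L
  i= 6: U-L =  9 → J
  i= 7: D-M = 17 → R
  i= 8: P-W = 19 → T
  i= 9: V-B = 20 → U
  i=10: N-C = 11 → L
  i=11: Q-H =  9 → J
  i=12: T-C = 17 → R
  i=13: S-Z = 19 → T
  i=14: O-U = 20 → U
  i=15: K-Z = 11 → L
  i=16: T-K =  9 → J
  i=17: F-O = 17 → R
  i=18: X-E = 19 → T
  shifts repeat with period 5: LJRTU

LJRTU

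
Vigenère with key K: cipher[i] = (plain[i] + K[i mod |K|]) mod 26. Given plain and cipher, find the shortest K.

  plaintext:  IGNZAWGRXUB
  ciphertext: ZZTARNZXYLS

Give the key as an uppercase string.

  i= 0: Z-I = 17 → R
  i= 1: Z-G = 19 → T
  i= 2: T-N =  6 → G
  i= 3: A-Z =  1 → B
  i= 4: R-A = 17 → R
  i= 5: N-W = 17 → R
  i= 6: Z-G = 19 → T
  i= 7: X-R =  6 → G
  i= 8: Y-X =  1 → B
  i= 9: L-U = 17 → R
  i=10: S-B = 17 → R
  shifts repeat with period 5: RTGBR

RTGBR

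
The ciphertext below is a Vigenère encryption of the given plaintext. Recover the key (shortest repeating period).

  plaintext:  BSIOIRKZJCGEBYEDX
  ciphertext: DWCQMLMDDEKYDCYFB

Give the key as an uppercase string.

  i= 0: D-B =  2 → C
  i= 1: W-S =  4 → E
  i= 2: C-I = 20 → U
  i= 3: Q-O =  2 → C
  i= 4: M-I =  4 → E
  i= 5: L-R = 20 → U
  i= 6: M-K =  2 → C
  i= 7: D-Z =  4 → E
  i= 8: D-J = 20 → U
  i= 9: E-C =  2 → C
  i=10: K-G =  4 → E
  i=11: Y-E = 20 → U
  i=12: D-B =  2 → C
  i=13: C-Y =  4 → E
  i=14: Y-E = 20 → U
  i=15: F-D =  2 → C
  i=16: B-X =  4 → E
  shifts repeat with period 3: CEU

CEU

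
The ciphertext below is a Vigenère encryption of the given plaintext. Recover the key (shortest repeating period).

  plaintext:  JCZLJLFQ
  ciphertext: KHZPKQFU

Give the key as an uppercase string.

  i= 0: K-J =  1 → B
  i= 1: H-C =  5 → F
  i= 2: Z-Z =  0 → A
  i= 3: P-L =  4 → E
  i= 4: K-J =  1 → B
  i= 5: Q-L =  5 → F
  i= 6: F-F =  0 → A
  i= 7: U-Q =  4 → E
  shifts repeat with period 4: BFAE

BFAE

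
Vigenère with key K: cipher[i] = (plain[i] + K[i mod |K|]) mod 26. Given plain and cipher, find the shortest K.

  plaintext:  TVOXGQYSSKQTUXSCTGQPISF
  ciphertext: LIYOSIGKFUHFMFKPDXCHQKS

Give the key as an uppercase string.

  i= 0: L-T = 18 → S
  i= 1: I-V = 13 → N
  i= 2: Y-O = 10 → K
  i= 3: O-X = 17 → R
  i= 4: S-G = 12 → M
  i= 5: I-Q = 18 → S
  i= 6: G-Y =  8 → I
  i= 7: K-S = 18 → S
  i= 8: F-S = 13 → N
  i= 9: U-K = 10 → K
  i=10: H-Q = 17 → R
  i=11: F-T = 12 → M
  i=12: M-U = 18 → S
  i=13: F-X =  8 → I
  i=14: K-S = 18 → S
  i=15: P-C = 13 → N
  i=16: D-T = 10 → K
  i=17: X-G = 17 → R
  i=18: C-Q = 12 → M
  i=19: H-P = 18 → S
  i=20: Q-I =  8 → I
  i=21: K-S = 18 → S
  i=22: S-F = 13 → N
  shifts repeat with period 7: SNKRMSI

SNKRMSI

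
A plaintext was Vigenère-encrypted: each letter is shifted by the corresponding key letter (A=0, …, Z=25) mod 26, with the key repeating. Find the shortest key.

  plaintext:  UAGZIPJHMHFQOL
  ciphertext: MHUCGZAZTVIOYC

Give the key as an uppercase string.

SHODYKR

  i= 0: M-U = 18 → S
  i= 1: H-A =  7 → H
  i= 2: U-G = 14 → O
  i= 3: C-Z =  3 → D
  i= 4: G-I = 24 → Y
  i= 5: Z-P = 10 → K
  i= 6: A-J = 17 → R
  i= 7: Z-H = 18 → S
  i= 8: T-M =  7 → H
  i= 9: V-H = 14 → O
  i=10: I-F =  3 → D
  i=11: O-Q = 24 → Y
  i=12: Y-O = 10 → K
  i=13: C-L = 17 → R
  shifts repeat with period 7: SHODYKR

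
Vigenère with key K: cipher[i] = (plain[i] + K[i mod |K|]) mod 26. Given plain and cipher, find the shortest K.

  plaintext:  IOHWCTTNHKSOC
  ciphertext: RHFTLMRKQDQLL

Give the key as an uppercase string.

  i= 0: R-I =  9 → J
  i= 1: H-O = 19 → T
  i= 2: F-H = 24 → Y
  i= 3: T-W = 23 → X
  i= 4: L-C =  9 → J
  i= 5: M-T = 19 → T
  i= 6: R-T = 24 → Y
  i= 7: K-N = 23 → X
  i= 8: Q-H =  9 → J
  i= 9: D-K = 19 → T
  i=10: Q-S = 24 → Y
  i=11: L-O = 23 → X
  i=12: L-C =  9 → J
  shifts repeat with period 4: JTYX

JTYX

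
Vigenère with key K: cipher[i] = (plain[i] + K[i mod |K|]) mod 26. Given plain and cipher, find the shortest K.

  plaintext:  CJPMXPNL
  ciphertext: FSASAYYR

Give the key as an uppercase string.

DJLG

  i= 0: F-C =  3 → D
  i= 1: S-J =  9 → J
  i= 2: A-P = 11 → L
  i= 3: S-M =  6 → G
  i= 4: A-X =  3 → D
  i= 5: Y-P =  9 → J
  i= 6: Y-N = 11 → L
  i= 7: R-L =  6 → G
  shifts repeat with period 4: DJLG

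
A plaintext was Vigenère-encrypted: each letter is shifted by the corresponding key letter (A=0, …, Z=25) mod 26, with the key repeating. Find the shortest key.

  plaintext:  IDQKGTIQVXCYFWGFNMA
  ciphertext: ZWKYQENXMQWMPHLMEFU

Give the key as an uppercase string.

  i= 0: Z-I = 17 → R
  i= 1: W-D = 19 → T
  i= 2: K-Q = 20 → U
  i= 3: Y-K = 14 → O
  i= 4: Q-G = 10 → K
  i= 5: E-T = 11 → L
  i= 6: N-I =  5 → F
  i= 7: X-Q =  7 → H
  i= 8: M-V = 17 → R
  i= 9: Q-X = 19 → T
  i=10: W-C = 20 → U
  i=11: M-Y = 14 → O
  i=12: P-F = 10 → K
  i=13: H-W = 11 → L
  i=14: L-G =  5 → F
  i=15: M-F =  7 → H
  i=16: E-N = 17 → R
  i=17: F-M = 19 → T
  i=18: U-A = 20 → U
  shifts repeat with period 8: RTUOKLFH

RTUOKLFH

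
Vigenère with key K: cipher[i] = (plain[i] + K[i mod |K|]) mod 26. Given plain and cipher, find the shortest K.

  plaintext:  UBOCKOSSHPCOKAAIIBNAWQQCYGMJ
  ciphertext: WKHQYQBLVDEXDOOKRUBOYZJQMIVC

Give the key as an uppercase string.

  i= 0: W-U =  2 → C
  i= 1: K-B =  9 → J
  i= 2: H-O = 19 → T
  i= 3: Q-C = 14 → O
  i= 4: Y-K = 14 → O
  i= 5: Q-O =  2 → C
  i= 6: B-S =  9 → J
  i= 7: L-S = 19 → T
  i= 8: V-H = 14 → O
  i= 9: D-P = 14 → O
  i=10: E-C =  2 → C
  i=11: X-O =  9 → J
  i=12: D-K = 19 → T
  i=13: O-A = 14 → O
  i=14: O-A = 14 → O
  i=15: K-I =  2 → C
  i=16: R-I =  9 → J
  i=17: U-B = 19 → T
  i=18: B-N = 14 → O
  i=19: O-A = 14 → O
  i=20: Y-W =  2 → C
  i=21: Z-Q =  9 → J
  i=22: J-Q = 19 → T
  i=23: Q-C = 14 → O
  i=24: M-Y = 14 → O
  i=25: I-G =  2 → C
  i=26: V-M =  9 → J
  i=27: C-J = 19 → T
  shifts repeat with period 5: CJTOO

CJTOO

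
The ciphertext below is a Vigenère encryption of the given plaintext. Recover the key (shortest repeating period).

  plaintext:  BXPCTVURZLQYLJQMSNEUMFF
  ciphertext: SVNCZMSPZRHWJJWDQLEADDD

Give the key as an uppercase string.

  i= 0: S-B = 17 → R
  i= 1: V-X = 24 → Y
  i= 2: N-P = 24 → Y
  i= 3: C-C =  0 → A
  i= 4: Z-T =  6 → G
  i= 5: M-V = 17 → R
  i= 6: S-U = 24 → Y
  i= 7: P-R = 24 → Y
  i= 8: Z-Z =  0 → A
  i= 9: R-L =  6 → G
  i=10: H-Q = 17 → R
  i=11: W-Y = 24 → Y
  i=12: J-L = 24 → Y
  i=13: J-J =  0 → A
  i=14: W-Q =  6 → G
  i=15: D-M = 17 → R
  i=16: Q-S = 24 → Y
  i=17: L-N = 24 → Y
  i=18: E-E =  0 → A
  i=19: A-U =  6 → G
  i=20: D-M = 17 → R
  i=21: D-F = 24 → Y
  i=22: D-F = 24 → Y
  shifts repeat with period 5: RYYAG

RYYAG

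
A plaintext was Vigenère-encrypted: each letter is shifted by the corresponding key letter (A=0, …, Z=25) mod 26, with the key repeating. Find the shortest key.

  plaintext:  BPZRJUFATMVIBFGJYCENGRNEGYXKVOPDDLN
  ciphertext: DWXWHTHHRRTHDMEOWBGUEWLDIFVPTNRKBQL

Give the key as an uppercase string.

  i= 0: D-B =  2 → C
  i= 1: W-P =  7 → H
  i= 2: X-Z = 24 → Y
  i= 3: W-R =  5 → F
  i= 4: H-J = 24 → Y
  i= 5: T-U = 25 → Z
  i= 6: H-F =  2 → C
  i= 7: H-A =  7 → H
  i= 8: R-T = 24 → Y
  i= 9: R-M =  5 → F
  i=10: T-V = 24 → Y
  i=11: H-I = 25 → Z
  i=12: D-B =  2 → C
  i=13: M-F =  7 → H
  i=14: E-G = 24 → Y
  i=15: O-J =  5 → F
  i=16: W-Y = 24 → Y
  i=17: B-C = 25 → Z
  i=18: G-E =  2 → C
  i=19: U-N =  7 → H
  i=20: E-G = 24 → Y
  i=21: W-R =  5 → F
  i=22: L-N = 24 → Y
  i=23: D-E = 25 → Z
  i=24: I-G =  2 → C
  i=25: F-Y =  7 → H
  i=26: V-X = 24 → Y
  i=27: P-K =  5 → F
  i=28: T-V = 24 → Y
  i=29: N-O = 25 → Z
  i=30: R-P =  2 → C
  i=31: K-D =  7 → H
  i=32: B-D = 24 → Y
  i=33: Q-L =  5 → F
  i=34: L-N = 24 → Y
  shifts repeat with period 6: CHYFYZ

CHYFYZ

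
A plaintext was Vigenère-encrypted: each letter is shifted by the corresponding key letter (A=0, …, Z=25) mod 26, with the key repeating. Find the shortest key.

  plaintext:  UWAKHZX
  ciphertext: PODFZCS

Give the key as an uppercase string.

  i= 0: P-U = 21 → V
  i= 1: O-W = 18 → S
  i= 2: D-A =  3 → D
  i= 3: F-K = 21 → V
  i= 4: Z-H = 18 → S
  i= 5: C-Z =  3 → D
  i= 6: S-X = 21 → V
  shifts repeat with period 3: VSD

VSD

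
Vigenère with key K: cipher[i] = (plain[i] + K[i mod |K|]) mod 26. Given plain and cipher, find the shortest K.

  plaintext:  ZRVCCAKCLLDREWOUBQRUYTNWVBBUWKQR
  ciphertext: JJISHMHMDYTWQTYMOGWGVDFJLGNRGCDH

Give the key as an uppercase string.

  i= 0: J-Z = 10 → K
  i= 1: J-R = 18 → S
  i= 2: I-V = 13 → N
  i= 3: S-C = 16 → Q
  i= 4: H-C =  5 → F
  i= 5: M-A = 12 → M
  i= 6: H-K = 23 → X
  i= 7: M-C = 10 → K
  i= 8: D-L = 18 → S
  i= 9: Y-L = 13 → N
  i=10: T-D = 16 → Q
  i=11: W-R =  5 → F
  i=12: Q-E = 12 → M
  i=13: T-W = 23 → X
  i=14: Y-O = 10 → K
  i=15: M-U = 18 → S
  i=16: O-B = 13 → N
  i=17: G-Q = 16 → Q
  i=18: W-R =  5 → F
  i=19: G-U = 12 → M
  i=20: V-Y = 23 → X
  i=21: D-T = 10 → K
  i=22: F-N = 18 → S
  i=23: J-W = 13 → N
  i=24: L-V = 16 → Q
  i=25: G-B =  5 → F
  i=26: N-B = 12 → M
  i=27: R-U = 23 → X
  i=28: G-W = 10 → K
  i=29: C-K = 18 → S
  i=30: D-Q = 13 → N
  i=31: H-R = 16 → Q
  shifts repeat with period 7: KSNQFMX

KSNQFMX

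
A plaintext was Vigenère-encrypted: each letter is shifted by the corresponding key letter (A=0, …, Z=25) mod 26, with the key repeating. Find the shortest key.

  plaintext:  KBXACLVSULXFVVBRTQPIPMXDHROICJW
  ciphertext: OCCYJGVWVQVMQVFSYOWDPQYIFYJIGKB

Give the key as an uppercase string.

  i= 0: O-K =  4 → E
  i= 1: C-B =  1 → B
  i= 2: C-X =  5 → F
  i= 3: Y-A = 24 → Y
  i= 4: J-C =  7 → H
  i= 5: G-L = 21 → V
  i= 6: V-V =  0 → A
  i= 7: W-S =  4 → E
  i= 8: V-U =  1 → B
  i= 9: Q-L =  5 → F
  i=10: V-X = 24 → Y
  i=11: M-F =  7 → H
  i=12: Q-V = 21 → V
  i=13: V-V =  0 → A
  i=14: F-B =  4 → E
  i=15: S-R =  1 → B
  i=16: Y-T =  5 → F
  i=17: O-Q = 24 → Y
  i=18: W-P =  7 → H
  i=19: D-I = 21 → V
  i=20: P-P =  0 → A
  i=21: Q-M =  4 → E
  i=22: Y-X =  1 → B
  i=23: I-D =  5 → F
  i=24: F-H = 24 → Y
  i=25: Y-R =  7 → H
  i=26: J-O = 21 → V
  i=27: I-I =  0 → A
  i=28: G-C =  4 → E
  i=29: K-J =  1 → B
  i=30: B-W =  5 → F
  shifts repeat with period 7: EBFYHVA

EBFYHVA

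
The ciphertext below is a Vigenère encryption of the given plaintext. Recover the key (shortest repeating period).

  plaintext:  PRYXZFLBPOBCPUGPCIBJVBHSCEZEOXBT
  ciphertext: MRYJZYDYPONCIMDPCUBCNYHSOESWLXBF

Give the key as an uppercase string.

  i= 0: M-P = 23 → X
  i= 1: R-R =  0 → A
  i= 2: Y-Y =  0 → A
  i= 3: J-X = 12 → M
  i= 4: Z-Z =  0 → A
  i= 5: Y-F = 19 → T
  i= 6: D-L = 18 → S
  i= 7: Y-B = 23 → X
  i= 8: P-P =  0 → A
  i= 9: O-O =  0 → A
  i=10: N-B = 12 → M
  i=11: C-C =  0 → A
  i=12: I-P = 19 → T
  i=13: M-U = 18 → S
  i=14: D-G = 23 → X
  i=15: P-P =  0 → A
  i=16: C-C =  0 → A
  i=17: U-I = 12 → M
  i=18: B-B =  0 → A
  i=19: C-J = 19 → T
  i=20: N-V = 18 → S
  i=21: Y-B = 23 → X
  i=22: H-H =  0 → A
  i=23: S-S =  0 → A
  i=24: O-C = 12 → M
  i=25: E-E =  0 → A
  i=26: S-Z = 19 → T
  i=27: W-E = 18 → S
  i=28: L-O = 23 → X
  i=29: X-X =  0 → A
  i=30: B-B =  0 → A
  i=31: F-T = 12 → M
  shifts repeat with period 7: XAAMATS

XAAMATS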